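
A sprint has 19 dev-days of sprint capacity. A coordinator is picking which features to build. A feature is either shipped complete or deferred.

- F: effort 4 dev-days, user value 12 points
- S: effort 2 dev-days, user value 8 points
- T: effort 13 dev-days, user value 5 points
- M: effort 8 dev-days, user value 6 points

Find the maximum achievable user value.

Allowing fractional choices, the relaxed optimum would be about 27.9, but features are indivisible.
F + S + M: effort 4 + 2 + 8 = 14 ≤ 19, user value 12 + 8 + 6 = 26.
F + S + T: effort 4 + 2 + 13 = 19 ≤ 19, user value 12 + 8 + 5 = 25.
Best is F, S, and M with total user value 26.

26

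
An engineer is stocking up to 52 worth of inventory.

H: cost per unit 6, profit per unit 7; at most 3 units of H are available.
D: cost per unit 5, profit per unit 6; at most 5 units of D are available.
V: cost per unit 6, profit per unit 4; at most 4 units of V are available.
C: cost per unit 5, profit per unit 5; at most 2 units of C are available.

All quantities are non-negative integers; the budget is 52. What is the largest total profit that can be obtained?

3×H, 4×D, and 2×C: cost 48 ≤ 52, profit 3·7 + 4·6 + 2·5 = 55.
3×H, 5×D, and 1×C: cost 48 ≤ 52, profit 3·7 + 5·6 + 1·5 = 56.
Best is 56.

56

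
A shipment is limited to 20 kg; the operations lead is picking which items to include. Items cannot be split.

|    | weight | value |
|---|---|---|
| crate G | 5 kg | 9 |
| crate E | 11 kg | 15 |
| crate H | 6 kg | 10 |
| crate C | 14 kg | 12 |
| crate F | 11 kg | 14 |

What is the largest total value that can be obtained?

25

Allowing fractional choices, the relaxed optimum would be about 31.3, but items are indivisible.
crate H + crate F: weight 6 + 11 = 17 ≤ 20, value 10 + 14 = 24.
crate G + crate E: weight 5 + 11 = 16 ≤ 20, value 9 + 15 = 24.
crate E + crate H: weight 11 + 6 = 17 ≤ 20, value 15 + 10 = 25.
Best is crate E and crate H with total value 25.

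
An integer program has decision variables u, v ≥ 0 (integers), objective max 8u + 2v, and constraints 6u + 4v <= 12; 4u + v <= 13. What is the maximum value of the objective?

16

(u,v)=(2,0): 6·2+4·0=12≤12, 4·2+1·0=8≤13, objective 16.
(u,v)=(1,1): 6·1+4·1=10≤12, 4·1+1·1=5≤13, objective 10.
The best lattice point is (2,0), giving 16.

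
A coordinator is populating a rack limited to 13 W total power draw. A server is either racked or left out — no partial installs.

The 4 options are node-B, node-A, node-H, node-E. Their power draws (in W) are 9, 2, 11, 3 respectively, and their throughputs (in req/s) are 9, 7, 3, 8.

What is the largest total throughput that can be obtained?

17

This is a 0-1 knapsack instance.
node-B + node-E: power draw 9 + 3 = 12 ≤ 13, throughput 9 + 8 = 17.
node-B + node-A: power draw 9 + 2 = 11 ≤ 13, throughput 9 + 7 = 16.
Best is node-B and node-E with total throughput 17.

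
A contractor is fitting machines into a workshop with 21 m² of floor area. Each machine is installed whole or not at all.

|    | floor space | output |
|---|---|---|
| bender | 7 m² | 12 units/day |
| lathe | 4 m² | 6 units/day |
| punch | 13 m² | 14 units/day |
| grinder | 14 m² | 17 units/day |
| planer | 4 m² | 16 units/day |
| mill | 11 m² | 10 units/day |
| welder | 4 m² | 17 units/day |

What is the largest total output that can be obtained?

This is a 0-1 knapsack instance.
punch + planer + welder: floor space 13 + 4 + 4 = 21 ≤ 21, output 14 + 16 + 17 = 47.
bender + planer + welder: floor space 7 + 4 + 4 = 15 ≤ 21, output 12 + 16 + 17 = 45.
bender + lathe + planer + welder: floor space 7 + 4 + 4 + 4 = 19 ≤ 21, output 12 + 6 + 16 + 17 = 51.
Best is bender, lathe, planer, and welder with total output 51.

51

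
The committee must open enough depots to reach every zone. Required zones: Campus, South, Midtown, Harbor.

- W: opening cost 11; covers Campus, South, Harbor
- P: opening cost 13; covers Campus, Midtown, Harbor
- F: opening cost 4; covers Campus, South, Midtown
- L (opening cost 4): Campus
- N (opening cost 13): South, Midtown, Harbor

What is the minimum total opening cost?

Choose W and F: together they cover Campus, South, Midtown, Harbor — every zone.
Total opening cost: 11 + 4 = 15.
No cover costs less than 15.

15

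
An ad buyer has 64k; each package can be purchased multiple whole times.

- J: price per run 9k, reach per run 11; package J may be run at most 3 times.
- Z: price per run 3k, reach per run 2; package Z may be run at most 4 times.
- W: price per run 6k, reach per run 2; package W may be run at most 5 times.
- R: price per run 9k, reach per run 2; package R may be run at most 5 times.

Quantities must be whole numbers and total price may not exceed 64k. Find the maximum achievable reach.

49

3×J, 4×Z, and 4×W: price 63 ≤ 64, reach 3·11 + 4·2 + 4·2 = 49.
3×J, 2×Z, and 5×W: price 63 ≤ 64, reach 3·11 + 2·2 + 5·2 = 47.
Best is 49.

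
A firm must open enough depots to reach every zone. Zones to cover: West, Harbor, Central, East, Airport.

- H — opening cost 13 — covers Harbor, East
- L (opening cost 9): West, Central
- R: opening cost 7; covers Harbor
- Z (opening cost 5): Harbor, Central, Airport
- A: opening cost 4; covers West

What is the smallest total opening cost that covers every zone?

This is a weighted set-cover instance.
Choose H, Z, and A: together they cover West, Harbor, Central, East, Airport — every zone.
Total opening cost: 13 + 5 + 4 = 22.
No cover costs less than 22.

22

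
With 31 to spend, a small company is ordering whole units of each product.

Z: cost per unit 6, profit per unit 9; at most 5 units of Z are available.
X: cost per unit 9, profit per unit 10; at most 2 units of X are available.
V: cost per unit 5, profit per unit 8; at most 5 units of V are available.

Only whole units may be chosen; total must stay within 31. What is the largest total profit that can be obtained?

49

This is a bounded integer knapsack.
1×Z and 5×V: cost 31 ≤ 31, profit 1·9 + 5·8 = 49.
5×Z: cost 30 ≤ 31, profit 5·9 = 45.
Best is 49.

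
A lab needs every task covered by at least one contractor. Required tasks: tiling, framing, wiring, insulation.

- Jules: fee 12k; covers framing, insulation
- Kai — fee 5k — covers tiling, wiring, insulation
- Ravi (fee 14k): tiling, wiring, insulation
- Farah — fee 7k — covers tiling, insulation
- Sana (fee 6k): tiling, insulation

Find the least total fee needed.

17

This is a weighted set-cover instance.
Choose Jules and Kai: together they cover tiling, framing, wiring, insulation — every task.
Total fee: 12 + 5 = 17.
No cover costs less than 17.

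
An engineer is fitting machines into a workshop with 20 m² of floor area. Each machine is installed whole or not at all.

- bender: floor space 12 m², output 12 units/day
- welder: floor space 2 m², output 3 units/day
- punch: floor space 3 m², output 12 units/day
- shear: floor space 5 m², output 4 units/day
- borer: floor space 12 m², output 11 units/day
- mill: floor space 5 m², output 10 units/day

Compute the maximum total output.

This is a 0-1 knapsack instance.
Allowing fractional choices, the relaxed optimum would be about 35.0, but machines are indivisible.
bender + punch + mill: floor space 12 + 3 + 5 = 20 ≤ 20, output 12 + 12 + 10 = 34.
punch + borer + mill: floor space 3 + 12 + 5 = 20 ≤ 20, output 12 + 11 + 10 = 33.
welder + punch + shear + mill: floor space 2 + 3 + 5 + 5 = 15 ≤ 20, output 3 + 12 + 4 + 10 = 29.
Best is bender, punch, and mill with total output 34.

34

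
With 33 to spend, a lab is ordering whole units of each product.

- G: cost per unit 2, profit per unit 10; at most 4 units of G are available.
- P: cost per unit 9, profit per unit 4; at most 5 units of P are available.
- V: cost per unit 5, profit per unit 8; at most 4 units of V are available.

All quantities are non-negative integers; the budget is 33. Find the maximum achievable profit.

72

G has the best ratio (10/2); taking only G gives at most 4×10 = 40 (stopped by the supply cap of 4).
Mixing does better — 4×G and 4×V: cost 28 ≤ 33, profit 4·10 + 4·8 = 72.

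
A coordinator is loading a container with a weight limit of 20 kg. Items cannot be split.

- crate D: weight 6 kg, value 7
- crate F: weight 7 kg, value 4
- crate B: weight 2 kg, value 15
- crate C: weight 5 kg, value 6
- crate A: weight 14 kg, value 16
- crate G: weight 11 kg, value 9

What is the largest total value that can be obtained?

Take crate D, crate F, crate B, and crate C: weight 6 + 7 + 2 + 5 = 20 ≤ 20, value 7 + 4 + 15 + 6 = 32.
No other feasible combination does better.

32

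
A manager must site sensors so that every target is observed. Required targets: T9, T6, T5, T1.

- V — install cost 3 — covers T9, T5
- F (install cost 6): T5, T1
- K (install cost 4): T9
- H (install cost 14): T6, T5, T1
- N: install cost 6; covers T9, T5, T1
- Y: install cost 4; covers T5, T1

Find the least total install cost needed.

17

Choose V and H: together they cover T9, T6, T5, T1 — every target.
Total install cost: 3 + 14 = 17.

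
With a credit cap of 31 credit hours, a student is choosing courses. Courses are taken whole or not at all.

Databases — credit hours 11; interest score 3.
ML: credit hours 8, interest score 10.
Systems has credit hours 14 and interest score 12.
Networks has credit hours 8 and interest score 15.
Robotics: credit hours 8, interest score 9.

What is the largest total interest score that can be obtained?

This is an integer program with binary decision variables.
Take ML, Systems, and Networks: credit hours 8 + 14 + 8 = 30 ≤ 31, interest score 10 + 12 + 15 = 37.
No other feasible combination does better.

37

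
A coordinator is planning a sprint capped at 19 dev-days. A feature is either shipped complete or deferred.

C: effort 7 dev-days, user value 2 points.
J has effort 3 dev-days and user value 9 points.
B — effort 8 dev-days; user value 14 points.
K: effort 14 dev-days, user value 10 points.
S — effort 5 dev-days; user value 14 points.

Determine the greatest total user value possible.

Take J, B, and S: effort 3 + 8 + 5 = 16 ≤ 19, user value 9 + 14 + 14 = 37.
No other feasible combination does better.

37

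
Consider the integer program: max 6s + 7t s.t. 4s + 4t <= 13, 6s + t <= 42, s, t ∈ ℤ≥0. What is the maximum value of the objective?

The continuous relaxation peaks at (0, 3.25) with value 22.75; rounding to a feasible lattice point costs some objective.
(s,t)=(0,3): 4·0+4·3=12≤13, 6·0+1·3=3≤42, objective 21.
(s,t)=(1,2): 4·1+4·2=12≤13, 6·1+1·2=8≤42, objective 20.
(s,t)=(0,2): 4·0+4·2=8≤13, 6·0+1·2=2≤42, objective 14.
The best lattice point is (0,3), giving 21.

21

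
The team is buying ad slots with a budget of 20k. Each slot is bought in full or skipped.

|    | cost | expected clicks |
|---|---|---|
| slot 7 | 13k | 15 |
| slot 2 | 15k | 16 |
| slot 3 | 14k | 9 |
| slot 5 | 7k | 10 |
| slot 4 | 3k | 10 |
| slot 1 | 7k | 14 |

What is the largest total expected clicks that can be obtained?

34

This is an integer program with binary decision variables.
Take slot 5, slot 4, and slot 1: cost 7 + 3 + 7 = 17 ≤ 20, expected clicks 10 + 10 + 14 = 34.
No other feasible combination does better.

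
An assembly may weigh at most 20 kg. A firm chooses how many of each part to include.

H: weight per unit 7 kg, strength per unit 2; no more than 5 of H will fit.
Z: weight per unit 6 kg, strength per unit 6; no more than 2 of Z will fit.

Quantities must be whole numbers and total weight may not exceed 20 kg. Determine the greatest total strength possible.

Z has the best ratio (6/6); taking only Z gives at most 2×6 = 12 (stopped by the supply cap of 2).
Mixing does better — 1×H and 2×Z: weight 19 ≤ 20, strength 1·2 + 2·6 = 14.

14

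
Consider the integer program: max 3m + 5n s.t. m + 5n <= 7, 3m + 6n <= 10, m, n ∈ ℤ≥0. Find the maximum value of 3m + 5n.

9

(m,n)=(3,0) is feasible, giving 9.
(m,n)=(2,0) is feasible, giving 6.
The best lattice point is (3,0), giving 9.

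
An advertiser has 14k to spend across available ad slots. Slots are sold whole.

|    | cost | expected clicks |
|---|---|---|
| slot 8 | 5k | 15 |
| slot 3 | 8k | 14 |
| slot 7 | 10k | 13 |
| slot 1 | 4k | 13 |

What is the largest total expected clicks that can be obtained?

Allowing fractional choices, the relaxed optimum would be about 36.8, but ad slots are indivisible.
slot 8 + slot 1: cost 5 + 4 = 9 ≤ 14, expected clicks 15 + 13 = 28.
slot 8 + slot 3: cost 5 + 8 = 13 ≤ 14, expected clicks 15 + 14 = 29.
slot 3 + slot 1: cost 8 + 4 = 12 ≤ 14, expected clicks 14 + 13 = 27.
Best is slot 8 and slot 3 with total expected clicks 29.

29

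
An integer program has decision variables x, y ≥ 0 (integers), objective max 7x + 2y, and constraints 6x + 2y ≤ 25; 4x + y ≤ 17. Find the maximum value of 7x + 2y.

(x,y)=(4,0): 6·4+2·0=24≤25, 4·4+1·0=16≤17, objective 28.
(x,y)=(3,1): 6·3+2·1=20≤25, 4·3+1·1=13≤17, objective 23.
(x,y)=(3,0): 6·3+2·0=18≤25, 4·3+1·0=12≤17, objective 21.
No feasible integer point exceeds 28.

28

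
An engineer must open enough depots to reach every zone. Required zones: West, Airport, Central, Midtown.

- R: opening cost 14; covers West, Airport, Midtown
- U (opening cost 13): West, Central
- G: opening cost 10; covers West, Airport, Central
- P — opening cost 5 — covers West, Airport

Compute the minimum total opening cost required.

This is a weighted set-cover instance.
Choose R and G: together they cover West, Airport, Central, Midtown — every zone.
Total opening cost: 14 + 10 = 24.

24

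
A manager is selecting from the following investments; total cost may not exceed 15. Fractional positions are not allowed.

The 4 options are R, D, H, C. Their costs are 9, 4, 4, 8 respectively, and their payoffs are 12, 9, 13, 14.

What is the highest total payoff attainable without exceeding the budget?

27

Allowing fractional choices, the relaxed optimum would be about 34.2, but investments are indivisible.
H + C: cost 4 + 8 = 12 ≤ 15, payoff 13 + 14 = 27.
R + H: cost 9 + 4 = 13 ≤ 15, payoff 12 + 13 = 25.
D + C: cost 4 + 8 = 12 ≤ 15, payoff 9 + 14 = 23.
Best is H and C with total payoff 27.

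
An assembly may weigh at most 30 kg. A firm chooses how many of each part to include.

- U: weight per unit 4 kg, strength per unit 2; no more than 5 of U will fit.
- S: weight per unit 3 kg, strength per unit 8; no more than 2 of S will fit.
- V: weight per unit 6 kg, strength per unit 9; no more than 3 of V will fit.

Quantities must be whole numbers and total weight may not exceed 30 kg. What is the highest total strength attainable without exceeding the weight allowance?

45

S has the best ratio (8/3); taking only S gives at most 2×8 = 16 (stopped by the supply cap of 2).
Mixing does better — 1×U, 2×S, and 3×V: weight 28 ≤ 30, strength 1·2 + 2·8 + 3·9 = 45.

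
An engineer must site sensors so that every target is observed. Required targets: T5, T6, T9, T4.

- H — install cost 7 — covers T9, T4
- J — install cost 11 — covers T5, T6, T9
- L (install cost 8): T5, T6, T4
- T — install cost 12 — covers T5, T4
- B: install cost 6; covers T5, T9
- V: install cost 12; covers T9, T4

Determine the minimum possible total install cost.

14

This is an integer covering problem.
Choose L and B: together they cover T5, T6, T9, T4 — every target.
Total install cost: 8 + 6 = 14.
No cover costs less than 14.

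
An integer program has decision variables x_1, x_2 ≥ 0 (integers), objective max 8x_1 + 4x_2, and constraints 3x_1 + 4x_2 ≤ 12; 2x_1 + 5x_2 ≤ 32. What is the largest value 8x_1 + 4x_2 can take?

(x_1,x_2)=(4,0) is feasible, giving 32.
(x_1,x_2)=(3,0) is feasible, giving 24.
Maximum is 32 at (x_1,x_2)=(4,0).

32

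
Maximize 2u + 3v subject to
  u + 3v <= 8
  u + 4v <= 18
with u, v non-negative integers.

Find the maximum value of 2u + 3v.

16

(u,v)=(8,0): 1·8+3·0=8≤8, 1·8+4·0=8≤18, objective 16.
(u,v)=(7,0): 1·7+3·0=7≤8, 1·7+4·0=7≤18, objective 14.
The best lattice point is (8,0), giving 16.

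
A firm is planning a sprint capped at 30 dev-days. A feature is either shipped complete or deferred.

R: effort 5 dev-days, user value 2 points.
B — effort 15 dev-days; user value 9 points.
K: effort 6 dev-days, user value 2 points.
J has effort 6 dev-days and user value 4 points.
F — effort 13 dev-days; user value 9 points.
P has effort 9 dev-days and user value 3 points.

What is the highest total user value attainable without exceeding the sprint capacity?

Allowing fractional choices, the relaxed optimum would be about 19.6, but features are indivisible.
J + F + P: effort 6 + 13 + 9 = 28 ≤ 30, user value 4 + 9 + 3 = 16.
R + K + J + F: effort 5 + 6 + 6 + 13 = 30 ≤ 30, user value 2 + 2 + 4 + 9 = 17.
B + F: effort 15 + 13 = 28 ≤ 30, user value 9 + 9 = 18.
Best is B and F with total user value 18.

18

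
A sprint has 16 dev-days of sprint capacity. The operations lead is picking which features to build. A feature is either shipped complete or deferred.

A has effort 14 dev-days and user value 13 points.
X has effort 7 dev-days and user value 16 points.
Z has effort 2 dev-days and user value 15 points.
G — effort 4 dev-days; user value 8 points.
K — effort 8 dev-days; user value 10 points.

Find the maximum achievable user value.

X + Z + G: effort 7 + 2 + 4 = 13 ≤ 16, user value 16 + 15 + 8 = 39.
X + Z: effort 7 + 2 = 9 ≤ 16, user value 16 + 15 = 31.
Z + G + K: effort 2 + 4 + 8 = 14 ≤ 16, user value 15 + 8 + 10 = 33.
Best is X, Z, and G with total user value 39.

39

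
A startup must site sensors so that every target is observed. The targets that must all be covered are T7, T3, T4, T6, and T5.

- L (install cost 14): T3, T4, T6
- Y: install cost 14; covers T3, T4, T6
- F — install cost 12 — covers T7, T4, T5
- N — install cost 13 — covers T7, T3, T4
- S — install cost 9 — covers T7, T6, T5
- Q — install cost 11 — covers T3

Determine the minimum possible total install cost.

This is an integer covering problem.
Choose N and S: together they cover T7, T3, T4, T6, T5 — every target.
Total install cost: 13 + 9 = 22.
No cover costs less than 22.

22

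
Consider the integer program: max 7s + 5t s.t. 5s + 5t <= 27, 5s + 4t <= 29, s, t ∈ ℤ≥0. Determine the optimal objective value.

The continuous relaxation peaks at (5.4, 0) with value 37.80; rounding to a feasible lattice point costs some objective.
(s,t)=(5,0): 5·5+5·0=25≤27, 5·5+4·0=25≤29, objective 35.
(s,t)=(4,1): 5·4+5·1=25≤27, 5·4+4·1=24≤29, objective 33.
(s,t)=(4,0): 5·4+5·0=20≤27, 5·4+4·0=20≤29, objective 28.
No feasible integer point exceeds 35.

35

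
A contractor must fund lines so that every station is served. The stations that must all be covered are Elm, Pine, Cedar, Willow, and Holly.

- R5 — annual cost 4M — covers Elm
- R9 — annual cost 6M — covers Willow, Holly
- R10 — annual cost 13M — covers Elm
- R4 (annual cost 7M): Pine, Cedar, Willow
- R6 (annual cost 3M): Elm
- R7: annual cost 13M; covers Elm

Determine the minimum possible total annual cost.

Choose R9, R4, and R6: together they cover Elm, Pine, Cedar, Willow, Holly — every station.
Total annual cost: 6 + 7 + 3 = 16.
No cover costs less than 16.

16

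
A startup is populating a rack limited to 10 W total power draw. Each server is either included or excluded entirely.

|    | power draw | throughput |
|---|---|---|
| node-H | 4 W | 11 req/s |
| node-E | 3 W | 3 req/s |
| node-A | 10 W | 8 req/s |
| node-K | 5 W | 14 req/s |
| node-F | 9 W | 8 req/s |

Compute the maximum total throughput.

25

Allowing fractional choices, the relaxed optimum would be about 26.0, but servers are indivisible.
node-K: power draw 5 ≤ 10, throughput 14.
node-H + node-K: power draw 4 + 5 = 9 ≤ 10, throughput 11 + 14 = 25.
node-E + node-K: power draw 3 + 5 = 8 ≤ 10, throughput 3 + 14 = 17.
Best is node-H and node-K with total throughput 25.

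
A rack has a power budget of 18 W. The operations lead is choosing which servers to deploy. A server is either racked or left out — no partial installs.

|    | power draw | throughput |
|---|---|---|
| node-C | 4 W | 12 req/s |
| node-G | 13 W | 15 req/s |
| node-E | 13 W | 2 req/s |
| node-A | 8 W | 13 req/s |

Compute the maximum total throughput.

27

This is an integer program with binary decision variables.
Allowing fractional choices, the relaxed optimum would be about 31.9, but servers are indivisible.
node-C + node-G: power draw 4 + 13 = 17 ≤ 18, throughput 12 + 15 = 27.
node-C + node-A: power draw 4 + 8 = 12 ≤ 18, throughput 12 + 13 = 25.
Best is node-C and node-G with total throughput 27.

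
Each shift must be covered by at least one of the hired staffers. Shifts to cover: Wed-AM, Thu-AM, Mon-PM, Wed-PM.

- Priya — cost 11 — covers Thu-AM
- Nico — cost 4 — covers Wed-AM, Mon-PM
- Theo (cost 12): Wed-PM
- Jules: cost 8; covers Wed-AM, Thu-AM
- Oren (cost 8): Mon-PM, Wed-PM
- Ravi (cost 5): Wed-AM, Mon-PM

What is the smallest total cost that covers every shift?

The greedy cost-per-new-shift heuristic would pick Nico, Jules, and Oren for 20, but a cheaper cover exists.
Choose Jules and Oren: together they cover Wed-AM, Thu-AM, Mon-PM, Wed-PM — every shift.
Total cost: 8 + 8 = 16.
No cover costs less than 16.

16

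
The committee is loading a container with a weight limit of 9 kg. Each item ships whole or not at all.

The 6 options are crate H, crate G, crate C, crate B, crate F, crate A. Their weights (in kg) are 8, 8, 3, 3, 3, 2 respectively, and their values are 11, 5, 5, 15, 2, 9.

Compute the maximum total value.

Take crate C, crate B, and crate A: weight 3 + 3 + 2 = 8 ≤ 9, value 5 + 15 + 9 = 29.
No other feasible combination does better.

29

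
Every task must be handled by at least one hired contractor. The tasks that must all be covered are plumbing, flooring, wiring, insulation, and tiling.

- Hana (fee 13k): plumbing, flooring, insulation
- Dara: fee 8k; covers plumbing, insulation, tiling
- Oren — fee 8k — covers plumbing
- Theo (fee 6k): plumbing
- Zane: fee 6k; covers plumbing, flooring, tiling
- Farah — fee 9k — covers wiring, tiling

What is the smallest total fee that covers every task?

Choose Hana and Farah: together they cover plumbing, flooring, wiring, insulation, tiling — every task.
Total fee: 13 + 9 = 22.

22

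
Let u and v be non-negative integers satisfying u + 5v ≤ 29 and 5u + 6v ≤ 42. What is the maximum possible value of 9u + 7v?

72

The continuous relaxation peaks at (8.4, 0) with value 75.60; rounding to a feasible lattice point costs some objective.
(u,v)=(8,0): 1·8+5·0=8≤29, 5·8+6·0=40≤42, objective 72.
(u,v)=(7,1): 1·7+5·1=12≤29, 5·7+6·1=41≤42, objective 70.
(u,v)=(7,0): 1·7+5·0=7≤29, 5·7+6·0=35≤42, objective 63.
Maximum is 72 at (u,v)=(8,0).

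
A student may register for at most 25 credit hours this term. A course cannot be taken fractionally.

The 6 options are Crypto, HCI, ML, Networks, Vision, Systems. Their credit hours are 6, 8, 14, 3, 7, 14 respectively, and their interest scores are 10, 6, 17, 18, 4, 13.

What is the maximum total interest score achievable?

45

Take Crypto, ML, and Networks: credit hours 6 + 14 + 3 = 23 ≤ 25, interest score 10 + 17 + 18 = 45.
No other feasible combination does better.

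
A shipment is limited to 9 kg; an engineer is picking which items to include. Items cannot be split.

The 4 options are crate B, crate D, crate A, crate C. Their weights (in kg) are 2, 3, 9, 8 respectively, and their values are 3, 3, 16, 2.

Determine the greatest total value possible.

Take crate A: weight 9 ≤ 9, value 16.
No other feasible combination does better.

16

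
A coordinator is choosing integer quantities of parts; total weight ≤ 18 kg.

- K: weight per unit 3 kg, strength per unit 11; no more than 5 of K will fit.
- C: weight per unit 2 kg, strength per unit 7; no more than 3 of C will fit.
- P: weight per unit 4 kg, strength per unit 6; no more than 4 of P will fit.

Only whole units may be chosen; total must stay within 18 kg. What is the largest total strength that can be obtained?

65

This is a bounded integer knapsack.
Take 4×K and 3×C: weight 18 ≤ 18, strength 4·11 + 3·7 = 65.
No other integer combination yields more.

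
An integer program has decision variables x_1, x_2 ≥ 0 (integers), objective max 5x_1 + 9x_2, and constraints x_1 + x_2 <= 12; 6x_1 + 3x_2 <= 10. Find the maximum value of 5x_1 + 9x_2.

27

(x_1,x_2)=(0,3): 1·0+1·3=3≤12, 6·0+3·3=9≤10, objective 27.
(x_1,x_2)=(0,2): 1·0+1·2=2≤12, 6·0+3·2=6≤10, objective 18.
The best lattice point is (0,3), giving 27.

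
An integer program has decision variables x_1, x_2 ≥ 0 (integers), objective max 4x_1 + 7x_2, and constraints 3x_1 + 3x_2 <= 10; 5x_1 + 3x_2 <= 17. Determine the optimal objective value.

The continuous relaxation peaks at (0, 3.33) with value 23.33; rounding to a feasible lattice point costs some objective.
(x_1,x_2)=(0,3): 3·0+3·3=9≤10, 5·0+3·3=9≤17, objective 21.
(x_1,x_2)=(1,2): 3·1+3·2=9≤10, 5·1+3·2=11≤17, objective 18.
(x_1,x_2)=(0,2): 3·0+3·2=6≤10, 5·0+3·2=6≤17, objective 14.
The best lattice point is (0,3), giving 21.

21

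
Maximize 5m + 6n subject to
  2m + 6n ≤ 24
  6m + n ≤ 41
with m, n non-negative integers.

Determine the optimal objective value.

(m,n)=(6,2): 2·6+6·2=24≤24, 6·6+1·2=38≤41, objective 42.
(m,n)=(5,2): 2·5+6·2=22≤24, 6·5+1·2=32≤41, objective 37.
The best lattice point is (6,2), giving 42.

42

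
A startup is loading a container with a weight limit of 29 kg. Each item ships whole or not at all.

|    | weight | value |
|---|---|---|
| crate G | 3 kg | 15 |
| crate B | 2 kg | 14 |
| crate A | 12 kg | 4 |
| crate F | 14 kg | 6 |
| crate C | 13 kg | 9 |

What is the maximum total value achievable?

crate G + crate B + crate C: weight 3 + 2 + 13 = 18 ≤ 29, value 15 + 14 + 9 = 38.
crate G + crate B + crate A: weight 3 + 2 + 12 = 17 ≤ 29, value 15 + 14 + 4 = 33.
crate G + crate B + crate F: weight 3 + 2 + 14 = 19 ≤ 29, value 15 + 14 + 6 = 35.
Best is crate G, crate B, and crate C with total value 38.

38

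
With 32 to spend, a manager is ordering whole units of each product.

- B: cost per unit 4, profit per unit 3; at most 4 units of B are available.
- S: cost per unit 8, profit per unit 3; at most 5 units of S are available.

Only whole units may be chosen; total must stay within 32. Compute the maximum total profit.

This is a bounded integer knapsack.
B has the best ratio (3/4); taking only B gives at most 4×3 = 12 (stopped by the supply cap of 4).
Mixing does better — 4×B and 2×S: cost 32 ≤ 32, profit 4·3 + 2·3 = 18.

18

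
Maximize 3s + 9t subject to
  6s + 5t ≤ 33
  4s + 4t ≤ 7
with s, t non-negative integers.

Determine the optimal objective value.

9

(s,t)=(0,1) is feasible, giving 9.
(s,t)=(1,0) is feasible, giving 3.
Maximum is 9 at (s,t)=(0,1).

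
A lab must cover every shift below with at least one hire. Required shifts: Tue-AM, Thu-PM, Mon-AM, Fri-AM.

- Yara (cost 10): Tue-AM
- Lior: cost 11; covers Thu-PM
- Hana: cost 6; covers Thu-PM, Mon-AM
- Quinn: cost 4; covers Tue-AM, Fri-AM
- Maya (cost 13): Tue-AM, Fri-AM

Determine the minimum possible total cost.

10

Choose Hana and Quinn: together they cover Tue-AM, Thu-PM, Mon-AM, Fri-AM — every shift.
Total cost: 6 + 4 = 10.
No cover costs less than 10.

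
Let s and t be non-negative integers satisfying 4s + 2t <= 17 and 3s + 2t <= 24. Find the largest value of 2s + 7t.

Relaxing integrality, the LP optimum is 59.50 at (s,t) = (0, 8.5), which is not an integer point.
(s,t)=(0,8): 4·0+2·8=16≤17, 3·0+2·8=16≤24, objective 56.
(s,t)=(0,7): 4·0+2·7=14≤17, 3·0+2·7=14≤24, objective 49.
The best lattice point is (0,8), giving 56.

56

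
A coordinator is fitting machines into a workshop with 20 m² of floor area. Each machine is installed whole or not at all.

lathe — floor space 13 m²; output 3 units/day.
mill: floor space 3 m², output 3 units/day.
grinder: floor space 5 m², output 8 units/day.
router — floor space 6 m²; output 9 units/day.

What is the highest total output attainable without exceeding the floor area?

Treat it as a binary knapsack problem.
Take mill, grinder, and router: floor space 3 + 5 + 6 = 14 ≤ 20, output 3 + 8 + 9 = 20.
No other feasible combination does better.

20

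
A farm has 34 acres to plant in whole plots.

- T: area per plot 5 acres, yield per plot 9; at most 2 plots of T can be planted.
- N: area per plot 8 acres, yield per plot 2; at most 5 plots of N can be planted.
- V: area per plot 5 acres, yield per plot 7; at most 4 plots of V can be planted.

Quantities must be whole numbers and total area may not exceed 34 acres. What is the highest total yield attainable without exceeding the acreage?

46

This is a bounded integer knapsack.
Take 2×T and 4×V: area 30 ≤ 34, yield 2·9 + 4·7 = 46.
T has the best ratio (9/5) and is taken to its limit of 2; remaining capacity is filled optimally with the others.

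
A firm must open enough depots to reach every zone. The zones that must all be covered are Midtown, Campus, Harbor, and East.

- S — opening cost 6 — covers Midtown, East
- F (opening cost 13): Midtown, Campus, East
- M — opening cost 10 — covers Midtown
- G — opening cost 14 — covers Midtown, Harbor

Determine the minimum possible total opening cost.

The greedy cost-per-new-zone heuristic would pick S, F, and G for 33, but a cheaper cover exists.
Choose F and G: together they cover Midtown, Campus, Harbor, East — every zone.
Total opening cost: 13 + 14 = 27.
No cover costs less than 27.

27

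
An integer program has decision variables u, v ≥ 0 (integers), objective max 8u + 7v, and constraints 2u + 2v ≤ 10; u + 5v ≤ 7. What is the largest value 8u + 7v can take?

(u,v)=(5,0): 2·5+2·0=10≤10, 1·5+5·0=5≤7, objective 40.
(u,v)=(4,0): 2·4+2·0=8≤10, 1·4+5·0=4≤7, objective 32.
No feasible integer point exceeds 40.

40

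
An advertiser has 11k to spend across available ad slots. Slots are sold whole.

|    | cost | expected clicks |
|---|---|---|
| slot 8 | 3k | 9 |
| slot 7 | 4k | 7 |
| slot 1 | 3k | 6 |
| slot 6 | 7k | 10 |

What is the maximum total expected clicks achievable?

slot 8 + slot 7 + slot 1: cost 3 + 4 + 3 = 10 ≤ 11, expected clicks 9 + 7 + 6 = 22.
slot 8 + slot 6: cost 3 + 7 = 10 ≤ 11, expected clicks 9 + 10 = 19.
Best is slot 8, slot 7, and slot 1 with total expected clicks 22.

22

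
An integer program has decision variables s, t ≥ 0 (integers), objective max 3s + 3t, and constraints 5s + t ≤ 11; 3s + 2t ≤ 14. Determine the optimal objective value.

21

(s,t)=(0,7): 5·0+1·7=7≤11, 3·0+2·7=14≤14, objective 21.
(s,t)=(0,6): 5·0+1·6=6≤11, 3·0+2·6=12≤14, objective 18.
The best lattice point is (0,7), giving 21.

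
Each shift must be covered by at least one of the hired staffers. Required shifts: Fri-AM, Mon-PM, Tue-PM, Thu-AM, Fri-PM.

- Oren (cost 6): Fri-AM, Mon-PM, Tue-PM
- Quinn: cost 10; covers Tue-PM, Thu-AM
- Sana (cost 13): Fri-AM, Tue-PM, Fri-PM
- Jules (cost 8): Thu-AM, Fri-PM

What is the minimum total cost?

14

This is an integer covering problem.
Choose Oren and Jules: together they cover Fri-AM, Mon-PM, Tue-PM, Thu-AM, Fri-PM — every shift.
Total cost: 6 + 8 = 14.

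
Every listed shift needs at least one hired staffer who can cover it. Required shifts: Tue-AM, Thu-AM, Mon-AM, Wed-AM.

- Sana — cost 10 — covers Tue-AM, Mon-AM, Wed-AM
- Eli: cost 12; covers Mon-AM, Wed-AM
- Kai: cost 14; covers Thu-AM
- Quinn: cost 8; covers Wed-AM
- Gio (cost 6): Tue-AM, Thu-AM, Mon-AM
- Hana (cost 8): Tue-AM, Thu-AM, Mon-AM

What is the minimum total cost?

14

This is a weighted set-cover instance.
Choose Quinn and Gio: together they cover Tue-AM, Thu-AM, Mon-AM, Wed-AM — every shift.
Total cost: 8 + 6 = 14.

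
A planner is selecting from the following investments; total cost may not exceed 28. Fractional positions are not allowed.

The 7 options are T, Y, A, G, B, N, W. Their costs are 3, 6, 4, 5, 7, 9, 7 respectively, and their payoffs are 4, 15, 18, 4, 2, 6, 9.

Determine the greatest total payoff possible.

50

Allowing fractional choices, the relaxed optimum would be about 52.0, but investments are indivisible.
T + Y + A + B + W: cost 3 + 6 + 4 + 7 + 7 = 27 ≤ 28, payoff 4 + 15 + 18 + 2 + 9 = 48.
T + Y + A + G + W: cost 3 + 6 + 4 + 5 + 7 = 25 ≤ 28, payoff 4 + 15 + 18 + 4 + 9 = 50.
Y + A + N + W: cost 6 + 4 + 9 + 7 = 26 ≤ 28, payoff 15 + 18 + 6 + 9 = 48.
Best is T, Y, A, G, and W with total payoff 50.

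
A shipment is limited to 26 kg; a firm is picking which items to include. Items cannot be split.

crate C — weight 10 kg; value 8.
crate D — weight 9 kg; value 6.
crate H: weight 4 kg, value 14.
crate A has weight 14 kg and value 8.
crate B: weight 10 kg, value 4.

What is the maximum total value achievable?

Take crate C, crate D, and crate H: weight 10 + 9 + 4 = 23 ≤ 26, value 8 + 6 + 14 = 28.
No other feasible combination does better.

28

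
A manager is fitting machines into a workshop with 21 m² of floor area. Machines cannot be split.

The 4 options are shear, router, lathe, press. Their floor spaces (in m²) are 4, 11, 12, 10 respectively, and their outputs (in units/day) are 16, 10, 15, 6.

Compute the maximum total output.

31

shear + lathe: floor space 4 + 12 = 16 ≤ 21, output 16 + 15 = 31.
shear + router: floor space 4 + 11 = 15 ≤ 21, output 16 + 10 = 26.
Best is shear and lathe with total output 31.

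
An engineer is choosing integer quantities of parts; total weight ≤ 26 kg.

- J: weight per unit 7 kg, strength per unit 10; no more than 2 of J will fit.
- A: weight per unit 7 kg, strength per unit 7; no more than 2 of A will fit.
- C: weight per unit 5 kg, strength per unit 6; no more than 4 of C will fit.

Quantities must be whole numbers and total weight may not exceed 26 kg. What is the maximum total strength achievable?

J has the best ratio (10/7); taking only J gives at most 2×10 = 20 (stopped by the supply cap of 2).
Mixing does better — 2×J, 1×A, and 1×C: weight 26 ≤ 26, strength 2·10 + 1·7 + 1·6 = 33.

33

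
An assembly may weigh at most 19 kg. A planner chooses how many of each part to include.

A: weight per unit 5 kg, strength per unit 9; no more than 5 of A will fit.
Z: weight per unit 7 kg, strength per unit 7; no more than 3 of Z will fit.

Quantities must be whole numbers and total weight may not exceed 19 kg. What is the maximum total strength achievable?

Take 3×A: weight 15 ≤ 19, strength 3·9 = 27.
No other integer combination yields more.

27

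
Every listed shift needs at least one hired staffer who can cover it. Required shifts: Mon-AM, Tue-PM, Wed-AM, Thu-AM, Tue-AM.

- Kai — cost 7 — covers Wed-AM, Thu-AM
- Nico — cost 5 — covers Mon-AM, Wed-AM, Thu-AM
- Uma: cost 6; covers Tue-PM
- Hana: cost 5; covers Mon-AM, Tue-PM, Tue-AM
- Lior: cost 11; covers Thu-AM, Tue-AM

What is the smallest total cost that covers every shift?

10

This is an integer covering problem.
Choose Nico and Hana: together they cover Mon-AM, Tue-PM, Wed-AM, Thu-AM, Tue-AM — every shift.
Total cost: 5 + 5 = 10.
No cover costs less than 10.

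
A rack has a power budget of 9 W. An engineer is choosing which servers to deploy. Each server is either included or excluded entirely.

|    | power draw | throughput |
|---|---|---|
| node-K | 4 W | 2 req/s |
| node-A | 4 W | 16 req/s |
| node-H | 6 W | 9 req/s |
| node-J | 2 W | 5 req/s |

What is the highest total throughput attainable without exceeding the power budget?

21

Allowing fractional choices, the relaxed optimum would be about 25.5, but servers are indivisible.
node-K + node-A: power draw 4 + 4 = 8 ≤ 9, throughput 2 + 16 = 18.
node-A + node-J: power draw 4 + 2 = 6 ≤ 9, throughput 16 + 5 = 21.
node-A: power draw 4 ≤ 9, throughput 16.
Best is node-A and node-J with total throughput 21.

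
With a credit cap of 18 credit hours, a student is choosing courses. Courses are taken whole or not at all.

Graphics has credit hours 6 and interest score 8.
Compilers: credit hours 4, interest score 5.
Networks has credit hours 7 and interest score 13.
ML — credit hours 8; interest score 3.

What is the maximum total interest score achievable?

26

Graphics + Compilers + Networks: credit hours 6 + 4 + 7 = 17 ≤ 18, interest score 8 + 5 + 13 = 26.
Graphics + Networks: credit hours 6 + 7 = 13 ≤ 18, interest score 8 + 13 = 21.
Compilers + Networks: credit hours 4 + 7 = 11 ≤ 18, interest score 5 + 13 = 18.
Best is Graphics, Compilers, and Networks with total interest score 26.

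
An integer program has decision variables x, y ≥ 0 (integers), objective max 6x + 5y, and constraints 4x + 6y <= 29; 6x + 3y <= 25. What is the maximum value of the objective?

28

(x,y)=(3,2) is feasible, giving 28.
(x,y)=(2,3) is feasible, giving 27.
(x,y)=(1,4) is feasible, giving 26.
The best lattice point is (3,2), giving 28.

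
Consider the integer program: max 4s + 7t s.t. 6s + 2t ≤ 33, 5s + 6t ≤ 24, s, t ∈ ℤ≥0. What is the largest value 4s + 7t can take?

(s,t)=(0,4): 6·0+2·4=8≤33, 5·0+6·4=24≤24, objective 28.
(s,t)=(1,3): 6·1+2·3=12≤33, 5·1+6·3=23≤24, objective 25.
(s,t)=(0,3): 6·0+2·3=6≤33, 5·0+6·3=18≤24, objective 21.
Maximum is 28 at (s,t)=(0,4).

28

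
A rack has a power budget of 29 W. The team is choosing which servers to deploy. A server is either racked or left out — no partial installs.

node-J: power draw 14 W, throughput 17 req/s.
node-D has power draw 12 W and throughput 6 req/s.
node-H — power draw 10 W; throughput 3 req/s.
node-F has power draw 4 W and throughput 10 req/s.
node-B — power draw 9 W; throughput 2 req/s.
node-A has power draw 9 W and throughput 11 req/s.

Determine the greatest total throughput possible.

38

node-J + node-H + node-F: power draw 14 + 10 + 4 = 28 ≤ 29, throughput 17 + 3 + 10 = 30.
node-J + node-F + node-B: power draw 14 + 4 + 9 = 27 ≤ 29, throughput 17 + 10 + 2 = 29.
node-J + node-F + node-A: power draw 14 + 4 + 9 = 27 ≤ 29, throughput 17 + 10 + 11 = 38.
Best is node-J, node-F, and node-A with total throughput 38.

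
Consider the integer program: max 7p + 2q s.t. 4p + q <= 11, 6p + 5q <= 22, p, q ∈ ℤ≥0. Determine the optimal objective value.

18

Relaxing integrality, the LP optimum is 19.64 at (p,q) = (2.36, 1.57), which is not an integer point.
(p,q)=(2,2): 4·2+1·2=10≤11, 6·2+5·2=22≤22, objective 18.
(p,q)=(2,1): 4·2+1·1=9≤11, 6·2+5·1=17≤22, objective 16.
(p,q)=(2,0): 4·2+1·0=8≤11, 6·2+5·0=12≤22, objective 14.
(p,q)=(1,3): 4·1+1·3=7≤11, 6·1+5·3=21≤22, objective 13.
The best lattice point is (2,2), giving 18.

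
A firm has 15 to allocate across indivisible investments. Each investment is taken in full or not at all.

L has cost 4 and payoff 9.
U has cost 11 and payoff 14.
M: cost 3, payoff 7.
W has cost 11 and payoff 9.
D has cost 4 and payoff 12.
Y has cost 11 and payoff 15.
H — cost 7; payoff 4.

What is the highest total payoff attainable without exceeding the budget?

Take L, M, and D: cost 4 + 3 + 4 = 11 ≤ 15, payoff 9 + 7 + 12 = 28.
No other feasible combination does better.

28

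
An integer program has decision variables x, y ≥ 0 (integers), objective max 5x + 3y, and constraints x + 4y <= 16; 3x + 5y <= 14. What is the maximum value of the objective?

20

Relaxing integrality, the LP optimum is 23.33 at (x,y) = (4.67, 0), which is not an integer point.
(x,y)=(4,0) is feasible, giving 20.
(x,y)=(3,1) is feasible, giving 18.
(x,y)=(3,0) is feasible, giving 15.
The best lattice point is (4,0), giving 20.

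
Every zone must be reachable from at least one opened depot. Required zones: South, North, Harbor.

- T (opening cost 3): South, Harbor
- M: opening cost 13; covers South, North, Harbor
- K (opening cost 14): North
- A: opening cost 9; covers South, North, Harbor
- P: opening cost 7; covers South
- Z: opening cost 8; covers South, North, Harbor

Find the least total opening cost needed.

The greedy cost-per-new-zone heuristic would pick T and Z for 11, but a cheaper cover exists.
Z alone covers South, North, Harbor — every zone.
Total opening cost: 8.
No cover costs less than 8.

8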